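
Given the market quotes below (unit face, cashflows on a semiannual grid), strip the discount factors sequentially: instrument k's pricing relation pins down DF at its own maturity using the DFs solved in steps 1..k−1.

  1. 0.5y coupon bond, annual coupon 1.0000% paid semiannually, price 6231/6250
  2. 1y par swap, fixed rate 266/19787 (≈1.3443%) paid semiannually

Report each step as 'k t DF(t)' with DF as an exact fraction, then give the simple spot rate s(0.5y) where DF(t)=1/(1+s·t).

1 1/2 124/125
2 1 9867/10000
s(0.5y) = (1/(124/125) − 1)/(1/2) = 1/62 ≈ 1.6129%

step 1 [0.5y] bond c/2=1/200: DF=(6231/6250 − 1/200·(0))/(1+1/200) = 124/125 ≈ 0.992000
step 2 [1y] swap r/2=133/19787: DF=(1 − 133/19787·(0.992000))/(1+133/19787) = 9867/10000 ≈ 0.986700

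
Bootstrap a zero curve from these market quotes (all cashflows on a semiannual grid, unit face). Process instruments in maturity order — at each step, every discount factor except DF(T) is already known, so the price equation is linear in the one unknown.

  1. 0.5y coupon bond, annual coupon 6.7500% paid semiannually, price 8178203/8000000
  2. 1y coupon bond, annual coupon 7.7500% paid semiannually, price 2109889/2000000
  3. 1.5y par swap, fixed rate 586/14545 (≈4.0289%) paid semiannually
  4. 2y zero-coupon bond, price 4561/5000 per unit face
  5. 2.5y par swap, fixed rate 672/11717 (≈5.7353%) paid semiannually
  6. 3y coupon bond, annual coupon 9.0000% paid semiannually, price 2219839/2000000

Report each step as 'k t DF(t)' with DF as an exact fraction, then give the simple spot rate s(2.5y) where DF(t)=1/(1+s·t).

step 1 [0.5y] bond c/2=27/800: DF=(8178203/8000000 − 27/800·(0))/(1+27/800) = 9889/10000 ≈ 0.988900
step 2 [1y] bond c/2=31/800: DF=(2109889/2000000 − 31/800·(0.988900))/(1+31/800) = 9787/10000 ≈ 0.978700
step 3 [1.5y] swap r/2=293/14545: DF=(1 − 293/14545·(0.988900+0.978700))/(1+293/14545) = 4707/5000 ≈ 0.941400
step 4 [2y] zero: DF = P = 4561/5000 ≈ 0.912200
step 5 [2.5y] swap r/2=336/11717: DF=(1 − 336/11717·(0.988900+0.978700+0.941400+0.912200))/(1+336/11717) = 541/625 ≈ 0.865600
step 6 [3y] bond c/2=9/200: DF=(2219839/2000000 − 9/200·(0.988900+0.978700+0.941400+0.912200+0.865600))/(1+9/200) = 8603/10000 ≈ 0.860300

1 1/2 9889/10000
2 1 9787/10000
3 3/2 4707/5000
4 2 4561/5000
5 5/2 541/625
6 3 8603/10000
s(2.5y) = (1/(541/625) − 1)/(5/2) = 168/2705 ≈ 6.2107%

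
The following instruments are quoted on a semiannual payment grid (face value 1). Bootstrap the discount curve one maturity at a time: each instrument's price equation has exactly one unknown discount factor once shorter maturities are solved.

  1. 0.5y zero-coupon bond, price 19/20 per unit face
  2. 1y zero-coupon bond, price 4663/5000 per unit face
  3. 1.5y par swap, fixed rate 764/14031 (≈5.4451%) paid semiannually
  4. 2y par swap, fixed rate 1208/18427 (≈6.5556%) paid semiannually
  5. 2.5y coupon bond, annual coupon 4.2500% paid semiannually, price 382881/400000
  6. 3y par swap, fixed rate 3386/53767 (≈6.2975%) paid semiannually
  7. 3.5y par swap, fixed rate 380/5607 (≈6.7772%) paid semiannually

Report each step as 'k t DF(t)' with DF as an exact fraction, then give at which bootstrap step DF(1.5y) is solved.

1 1/2 19/20
2 1 4663/5000
3 3/2 2309/2500
4 2 1099/1250
5 5/2 4303/5000
6 3 8307/10000
7 7/2 791/1000
DF(1.5y) is solved at step 3

step 1 [0.5y] zero: DF = P = 19/20 ≈ 0.950000
step 2 [1y] zero: DF = P = 4663/5000 ≈ 0.932600
step 3 [1.5y] swap r/2=382/14031: DF=(1 − 382/14031·(0.950000+0.932600))/(1+382/14031) = 2309/2500 ≈ 0.923600
step 4 [2y] swap r/2=604/18427: DF=(1 − 604/18427·(0.950000+0.932600+0.923600))/(1+604/18427) = 1099/1250 ≈ 0.879200
step 5 [2.5y] bond c/2=17/800: DF=(382881/400000 − 17/800·(0.950000+0.932600+0.923600+0.879200))/(1+17/800) = 4303/5000 ≈ 0.860600
step 6 [3y] swap r/2=1693/53767: DF=(1 − 1693/53767·(0.950000+0.932600+0.923600+0.879200+0.860600))/(1+1693/53767) = 8307/10000 ≈ 0.830700
step 7 [3.5y] swap r/2=190/5607: DF=(1 − 190/5607·(0.950000+0.932600+0.923600+0.879200+0.860600+0.830700))/(1+190/5607) = 791/1000 ≈ 0.791000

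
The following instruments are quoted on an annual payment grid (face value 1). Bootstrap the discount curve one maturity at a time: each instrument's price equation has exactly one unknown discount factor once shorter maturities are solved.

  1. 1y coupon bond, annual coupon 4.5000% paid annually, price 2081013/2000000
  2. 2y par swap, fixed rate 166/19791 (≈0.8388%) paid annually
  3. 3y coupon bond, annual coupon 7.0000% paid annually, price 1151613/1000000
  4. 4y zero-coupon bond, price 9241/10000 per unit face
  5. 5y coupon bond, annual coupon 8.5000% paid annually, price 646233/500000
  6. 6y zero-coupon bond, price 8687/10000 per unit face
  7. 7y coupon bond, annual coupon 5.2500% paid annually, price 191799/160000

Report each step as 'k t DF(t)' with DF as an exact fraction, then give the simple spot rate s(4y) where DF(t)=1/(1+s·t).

step 1 [1y] bond c/1=9/200: DF=(2081013/2000000 − 9/200·(0))/(1+9/200) = 9957/10000 ≈ 0.995700
step 2 [2y] swap r/1=166/19791: DF=(1 − 166/19791·(0.995700))/(1+166/19791) = 4917/5000 ≈ 0.983400
step 3 [3y] bond c/1=7/100: DF=(1151613/1000000 − 7/100·(0.995700+0.983400))/(1+7/100) = 2367/2500 ≈ 0.946800
step 4 [4y] zero: DF = P = 9241/10000 ≈ 0.924100
step 5 [5y] bond c/1=17/200: DF=(646233/500000 − 17/200·(0.995700+0.983400+0.946800+0.924100))/(1+17/200) = 556/625 ≈ 0.889600
step 6 [6y] zero: DF = P = 8687/10000 ≈ 0.868700
step 7 [7y] bond c/1=21/400: DF=(191799/160000 − 21/400·(0.995700+0.983400+0.946800+0.924100+0.889600+0.868700))/(1+21/400) = 537/625 ≈ 0.859200

1 1 9957/10000
2 2 4917/5000
3 3 2367/2500
4 4 9241/10000
5 5 556/625
6 6 8687/10000
7 7 537/625
s(4y) = (1/(9241/10000) − 1)/(4) = 759/36964 ≈ 2.0533%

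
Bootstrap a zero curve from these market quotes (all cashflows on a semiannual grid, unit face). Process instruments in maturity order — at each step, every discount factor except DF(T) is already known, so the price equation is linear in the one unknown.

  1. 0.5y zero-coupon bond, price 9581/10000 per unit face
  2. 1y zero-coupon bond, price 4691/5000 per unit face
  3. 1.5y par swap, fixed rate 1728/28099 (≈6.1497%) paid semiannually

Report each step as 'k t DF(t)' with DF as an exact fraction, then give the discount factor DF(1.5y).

1 1/2 9581/10000
2 1 4691/5000
3 3/2 571/625
DF(1.5y) = 571/625 ≈ 0.913600

step 1 [0.5y] zero: DF = P = 9581/10000 ≈ 0.958100
step 2 [1y] zero: DF = P = 4691/5000 ≈ 0.938200
step 3 [1.5y] swap r/2=864/28099: DF=(1 − 864/28099·(0.958100+0.938200))/(1+864/28099) = 571/625 ≈ 0.913600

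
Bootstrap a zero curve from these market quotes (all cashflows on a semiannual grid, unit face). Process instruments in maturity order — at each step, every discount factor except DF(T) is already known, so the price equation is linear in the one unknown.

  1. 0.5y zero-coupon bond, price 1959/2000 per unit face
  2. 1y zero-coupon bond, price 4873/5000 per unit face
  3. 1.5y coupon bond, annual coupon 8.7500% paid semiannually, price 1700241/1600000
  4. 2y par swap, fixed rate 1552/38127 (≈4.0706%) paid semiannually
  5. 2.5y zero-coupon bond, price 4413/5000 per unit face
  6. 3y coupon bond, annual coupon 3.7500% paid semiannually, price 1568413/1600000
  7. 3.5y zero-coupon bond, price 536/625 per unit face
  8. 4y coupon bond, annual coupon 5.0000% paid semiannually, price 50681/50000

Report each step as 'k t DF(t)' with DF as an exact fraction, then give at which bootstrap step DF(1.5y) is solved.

step 1 [0.5y] zero: DF = P = 1959/2000 ≈ 0.979500
step 2 [1y] zero: DF = P = 4873/5000 ≈ 0.974600
step 3 [1.5y] bond c/2=7/160: DF=(1700241/1600000 − 7/160·(0.979500+0.974600))/(1+7/160) = 4681/5000 ≈ 0.936200
step 4 [2y] swap r/2=776/38127: DF=(1 − 776/38127·(0.979500+0.974600+0.936200))/(1+776/38127) = 1153/1250 ≈ 0.922400
step 5 [2.5y] zero: DF = P = 4413/5000 ≈ 0.882600
step 6 [3y] bond c/2=3/160: DF=(1568413/1600000 − 3/160·(0.979500+0.974600+0.936200+0.922400+0.882600))/(1+3/160) = 4379/5000 ≈ 0.875800
step 7 [3.5y] zero: DF = P = 536/625 ≈ 0.857600
step 8 [4y] bond c/2=1/40: DF=(50681/50000 − 1/40·(0.979500+0.974600+0.936200+0.922400+0.882600+0.875800+0.857600))/(1+1/40) = 8321/10000 ≈ 0.832100

1 1/2 1959/2000
2 1 4873/5000
3 3/2 4681/5000
4 2 1153/1250
5 5/2 4413/5000
6 3 4379/5000
7 7/2 536/625
8 4 8321/10000
DF(1.5y) is solved at step 3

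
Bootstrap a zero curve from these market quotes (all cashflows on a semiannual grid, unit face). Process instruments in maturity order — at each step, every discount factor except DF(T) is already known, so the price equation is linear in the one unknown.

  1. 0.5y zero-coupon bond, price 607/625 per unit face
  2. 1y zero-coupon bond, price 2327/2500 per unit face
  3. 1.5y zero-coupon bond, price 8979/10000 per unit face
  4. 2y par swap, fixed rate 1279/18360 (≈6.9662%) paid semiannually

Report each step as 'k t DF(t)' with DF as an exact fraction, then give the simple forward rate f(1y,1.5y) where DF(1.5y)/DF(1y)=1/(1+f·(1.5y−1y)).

step 1 [0.5y] zero: DF = P = 607/625 ≈ 0.971200
step 2 [1y] zero: DF = P = 2327/2500 ≈ 0.930800
step 3 [1.5y] zero: DF = P = 8979/10000 ≈ 0.897900
step 4 [2y] swap r/2=1279/36720: DF=(1 − 1279/36720·(0.971200+0.930800+0.897900))/(1+1279/36720) = 8721/10000 ≈ 0.872100

1 1/2 607/625
2 1 2327/2500
3 3/2 8979/10000
4 2 8721/10000
f(1y,1.5y) = ((2327/2500)/(8979/10000) − 1)/(1/2) = 658/8979 ≈ 7.3282%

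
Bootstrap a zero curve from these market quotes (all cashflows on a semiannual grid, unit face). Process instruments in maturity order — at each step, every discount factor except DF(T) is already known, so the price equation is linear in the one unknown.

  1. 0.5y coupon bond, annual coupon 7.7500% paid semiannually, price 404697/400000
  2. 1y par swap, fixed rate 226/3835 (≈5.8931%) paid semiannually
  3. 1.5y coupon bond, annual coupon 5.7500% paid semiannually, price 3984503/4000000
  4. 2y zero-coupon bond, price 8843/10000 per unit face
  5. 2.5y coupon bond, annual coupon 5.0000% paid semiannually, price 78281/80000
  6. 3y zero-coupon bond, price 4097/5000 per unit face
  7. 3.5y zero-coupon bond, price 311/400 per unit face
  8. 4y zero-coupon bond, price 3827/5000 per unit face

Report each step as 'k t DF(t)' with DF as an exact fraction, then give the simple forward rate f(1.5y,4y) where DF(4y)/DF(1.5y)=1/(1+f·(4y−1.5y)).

step 1 [0.5y] bond c/2=31/800: DF=(404697/400000 − 31/800·(0))/(1+31/800) = 487/500 ≈ 0.974000
step 2 [1y] swap r/2=113/3835: DF=(1 − 113/3835·(0.974000))/(1+113/3835) = 1887/2000 ≈ 0.943500
step 3 [1.5y] bond c/2=23/800: DF=(3984503/4000000 − 23/800·(0.974000+0.943500))/(1+23/800) = 9147/10000 ≈ 0.914700
step 4 [2y] zero: DF = P = 8843/10000 ≈ 0.884300
step 5 [2.5y] bond c/2=1/40: DF=(78281/80000 − 1/40·(0.974000+0.943500+0.914700+0.884300))/(1+1/40) = 108/125 ≈ 0.864000
step 6 [3y] zero: DF = P = 4097/5000 ≈ 0.819400
step 7 [3.5y] zero: DF = P = 311/400 ≈ 0.777500
step 8 [4y] zero: DF = P = 3827/5000 ≈ 0.765400

1 1/2 487/500
2 1 1887/2000
3 3/2 9147/10000
4 2 8843/10000
5 5/2 108/125
6 3 4097/5000
7 7/2 311/400
8 4 3827/5000
f(1.5y,4y) = ((9147/10000)/(3827/5000) − 1)/(5/2) = 1493/19135 ≈ 7.8025%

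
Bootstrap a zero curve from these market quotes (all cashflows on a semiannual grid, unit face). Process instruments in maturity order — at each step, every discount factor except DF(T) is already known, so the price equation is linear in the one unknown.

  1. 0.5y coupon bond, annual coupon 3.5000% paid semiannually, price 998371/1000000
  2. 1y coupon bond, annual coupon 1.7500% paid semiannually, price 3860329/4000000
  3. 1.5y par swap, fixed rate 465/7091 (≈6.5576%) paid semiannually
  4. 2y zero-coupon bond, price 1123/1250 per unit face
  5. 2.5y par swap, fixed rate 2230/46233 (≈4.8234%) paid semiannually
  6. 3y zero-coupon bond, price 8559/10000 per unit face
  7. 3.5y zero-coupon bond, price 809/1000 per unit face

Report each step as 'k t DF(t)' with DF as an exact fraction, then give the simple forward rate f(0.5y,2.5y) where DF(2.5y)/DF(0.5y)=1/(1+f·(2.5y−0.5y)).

step 1 [0.5y] bond c/2=7/400: DF=(998371/1000000 − 7/400·(0))/(1+7/400) = 2453/2500 ≈ 0.981200
step 2 [1y] bond c/2=7/800: DF=(3860329/4000000 − 7/800·(0.981200))/(1+7/800) = 4741/5000 ≈ 0.948200
step 3 [1.5y] swap r/2=465/14182: DF=(1 − 465/14182·(0.981200+0.948200))/(1+465/14182) = 907/1000 ≈ 0.907000
step 4 [2y] zero: DF = P = 1123/1250 ≈ 0.898400
step 5 [2.5y] swap r/2=1115/46233: DF=(1 − 1115/46233·(0.981200+0.948200+0.907000+0.898400))/(1+1115/46233) = 1777/2000 ≈ 0.888500
step 6 [3y] zero: DF = P = 8559/10000 ≈ 0.855900
step 7 [3.5y] zero: DF = P = 809/1000 ≈ 0.809000

1 1/2 2453/2500
2 1 4741/5000
3 3/2 907/1000
4 2 1123/1250
5 5/2 1777/2000
6 3 8559/10000
7 7/2 809/1000
f(0.5y,2.5y) = ((2453/2500)/(1777/2000) − 1)/(2) = 927/17770 ≈ 5.2167%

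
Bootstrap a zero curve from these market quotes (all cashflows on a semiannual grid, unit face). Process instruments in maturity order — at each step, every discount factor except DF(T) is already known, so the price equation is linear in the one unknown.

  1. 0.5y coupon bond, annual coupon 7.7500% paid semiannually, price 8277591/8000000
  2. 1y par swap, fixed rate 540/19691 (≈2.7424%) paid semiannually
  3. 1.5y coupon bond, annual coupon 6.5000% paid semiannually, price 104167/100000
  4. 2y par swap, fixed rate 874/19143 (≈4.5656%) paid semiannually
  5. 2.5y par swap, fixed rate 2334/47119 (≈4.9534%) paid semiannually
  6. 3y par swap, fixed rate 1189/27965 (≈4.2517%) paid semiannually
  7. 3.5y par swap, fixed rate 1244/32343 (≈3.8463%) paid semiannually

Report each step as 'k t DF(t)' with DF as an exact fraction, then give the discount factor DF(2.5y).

step 1 [0.5y] bond c/2=31/800: DF=(8277591/8000000 − 31/800·(0))/(1+31/800) = 9961/10000 ≈ 0.996100
step 2 [1y] swap r/2=270/19691: DF=(1 − 270/19691·(0.996100))/(1+270/19691) = 973/1000 ≈ 0.973000
step 3 [1.5y] bond c/2=13/400: DF=(104167/100000 − 13/400·(0.996100+0.973000))/(1+13/400) = 9469/10000 ≈ 0.946900
step 4 [2y] swap r/2=437/19143: DF=(1 − 437/19143·(0.996100+0.973000+0.946900))/(1+437/19143) = 4563/5000 ≈ 0.912600
step 5 [2.5y] swap r/2=1167/47119: DF=(1 − 1167/47119·(0.996100+0.973000+0.946900+0.912600))/(1+1167/47119) = 8833/10000 ≈ 0.883300
step 6 [3y] swap r/2=1189/55930: DF=(1 − 1189/55930·(0.996100+0.973000+0.946900+0.912600+0.883300))/(1+1189/55930) = 8811/10000 ≈ 0.881100
step 7 [3.5y] swap r/2=622/32343: DF=(1 − 622/32343·(0.996100+0.973000+0.946900+0.912600+0.883300+0.881100))/(1+622/32343) = 2189/2500 ≈ 0.875600

1 1/2 9961/10000
2 1 973/1000
3 3/2 9469/10000
4 2 4563/5000
5 5/2 8833/10000
6 3 8811/10000
7 7/2 2189/2500
DF(2.5y) = 8833/10000 ≈ 0.883300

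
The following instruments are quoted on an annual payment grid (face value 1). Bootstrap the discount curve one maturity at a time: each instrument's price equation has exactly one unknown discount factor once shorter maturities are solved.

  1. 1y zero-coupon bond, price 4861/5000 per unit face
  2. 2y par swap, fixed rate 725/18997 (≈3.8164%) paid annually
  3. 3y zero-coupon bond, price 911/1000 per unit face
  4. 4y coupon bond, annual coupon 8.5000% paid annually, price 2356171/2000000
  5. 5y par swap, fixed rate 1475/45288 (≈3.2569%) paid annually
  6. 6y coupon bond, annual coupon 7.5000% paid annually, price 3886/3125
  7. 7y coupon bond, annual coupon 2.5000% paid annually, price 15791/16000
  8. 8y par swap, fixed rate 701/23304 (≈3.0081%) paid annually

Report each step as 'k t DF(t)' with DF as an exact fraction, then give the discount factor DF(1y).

step 1 [1y] zero: DF = P = 4861/5000 ≈ 0.972200
step 2 [2y] swap r/1=725/18997: DF=(1 − 725/18997·(0.972200))/(1+725/18997) = 371/400 ≈ 0.927500
step 3 [3y] zero: DF = P = 911/1000 ≈ 0.911000
step 4 [4y] bond c/1=17/200: DF=(2356171/2000000 − 17/200·(0.972200+0.927500+0.911000))/(1+17/200) = 541/625 ≈ 0.865600
step 5 [5y] swap r/1=1475/45288: DF=(1 − 1475/45288·(0.972200+0.927500+0.911000+0.865600))/(1+1475/45288) = 341/400 ≈ 0.852500
step 6 [6y] bond c/1=3/40: DF=(3886/3125 − 3/40·(0.972200+0.927500+0.911000+0.865600+0.852500))/(1+3/40) = 1051/1250 ≈ 0.840800
step 7 [7y] bond c/1=1/40: DF=(15791/16000 − 1/40·(0.972200+0.927500+0.911000+0.865600+0.852500+0.840800))/(1+1/40) = 8319/10000 ≈ 0.831900
step 8 [8y] swap r/1=701/23304: DF=(1 − 701/23304·(0.972200+0.927500+0.911000+0.865600+0.852500+0.840800+0.831900))/(1+701/23304) = 7897/10000 ≈ 0.789700

1 1 4861/5000
2 2 371/400
3 3 911/1000
4 4 541/625
5 5 341/400
6 6 1051/1250
7 7 8319/10000
8 8 7897/10000
DF(1y) = 4861/5000 ≈ 0.972200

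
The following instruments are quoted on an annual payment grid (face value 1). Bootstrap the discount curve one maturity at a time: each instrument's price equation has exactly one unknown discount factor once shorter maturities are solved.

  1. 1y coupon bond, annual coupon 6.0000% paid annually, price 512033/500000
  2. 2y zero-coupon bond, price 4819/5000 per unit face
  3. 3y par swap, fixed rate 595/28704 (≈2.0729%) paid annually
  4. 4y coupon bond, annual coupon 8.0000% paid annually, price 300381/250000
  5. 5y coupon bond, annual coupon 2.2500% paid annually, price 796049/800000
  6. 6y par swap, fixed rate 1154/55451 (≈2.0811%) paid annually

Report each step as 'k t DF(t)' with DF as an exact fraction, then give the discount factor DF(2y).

step 1 [1y] bond c/1=3/50: DF=(512033/500000 − 3/50·(0))/(1+3/50) = 9661/10000 ≈ 0.966100
step 2 [2y] zero: DF = P = 4819/5000 ≈ 0.963800
step 3 [3y] swap r/1=595/28704: DF=(1 − 595/28704·(0.966100+0.963800))/(1+595/28704) = 1881/2000 ≈ 0.940500
step 4 [4y] bond c/1=2/25: DF=(300381/250000 − 2/25·(0.966100+0.963800+0.940500))/(1+2/25) = 8999/10000 ≈ 0.899900
step 5 [5y] bond c/1=9/400: DF=(796049/800000 − 9/400·(0.966100+0.963800+0.940500+0.899900))/(1+9/400) = 4451/5000 ≈ 0.890200
step 6 [6y] swap r/1=1154/55451: DF=(1 − 1154/55451·(0.966100+0.963800+0.940500+0.899900+0.890200))/(1+1154/55451) = 4423/5000 ≈ 0.884600

1 1 9661/10000
2 2 4819/5000
3 3 1881/2000
4 4 8999/10000
5 5 4451/5000
6 6 4423/5000
DF(2y) = 4819/5000 ≈ 0.963800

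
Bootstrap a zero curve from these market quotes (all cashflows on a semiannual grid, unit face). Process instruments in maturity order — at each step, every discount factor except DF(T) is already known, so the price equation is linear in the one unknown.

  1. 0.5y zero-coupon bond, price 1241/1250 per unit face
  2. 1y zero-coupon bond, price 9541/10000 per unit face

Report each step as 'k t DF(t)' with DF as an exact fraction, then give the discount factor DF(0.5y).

step 1 [0.5y] zero: DF = P = 1241/1250 ≈ 0.992800
step 2 [1y] zero: DF = P = 9541/10000 ≈ 0.954100

1 1/2 1241/1250
2 1 9541/10000
DF(0.5y) = 1241/1250 ≈ 0.992800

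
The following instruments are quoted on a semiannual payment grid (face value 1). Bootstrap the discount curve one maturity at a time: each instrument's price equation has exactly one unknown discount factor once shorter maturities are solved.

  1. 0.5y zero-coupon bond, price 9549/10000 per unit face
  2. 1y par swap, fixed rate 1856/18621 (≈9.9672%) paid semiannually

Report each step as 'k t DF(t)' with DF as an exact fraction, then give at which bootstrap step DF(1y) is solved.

step 1 [0.5y] zero: DF = P = 9549/10000 ≈ 0.954900
step 2 [1y] swap r/2=928/18621: DF=(1 − 928/18621·(0.954900))/(1+928/18621) = 567/625 ≈ 0.907200

1 1/2 9549/10000
2 1 567/625
DF(1y) is solved at step 2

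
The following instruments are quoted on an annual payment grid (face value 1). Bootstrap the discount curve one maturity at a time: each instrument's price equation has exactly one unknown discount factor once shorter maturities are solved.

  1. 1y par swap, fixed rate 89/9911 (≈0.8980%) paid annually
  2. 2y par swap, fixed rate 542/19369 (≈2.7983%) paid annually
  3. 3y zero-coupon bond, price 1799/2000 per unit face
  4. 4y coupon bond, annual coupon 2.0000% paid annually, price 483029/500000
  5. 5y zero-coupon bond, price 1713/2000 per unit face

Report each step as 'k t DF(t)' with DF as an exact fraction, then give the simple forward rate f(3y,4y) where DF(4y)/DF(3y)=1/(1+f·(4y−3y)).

step 1 [1y] swap r/1=89/9911: DF=(1 − 89/9911·(0))/(1+89/9911) = 9911/10000 ≈ 0.991100
step 2 [2y] swap r/1=542/19369: DF=(1 − 542/19369·(0.991100))/(1+542/19369) = 4729/5000 ≈ 0.945800
step 3 [3y] zero: DF = P = 1799/2000 ≈ 0.899500
step 4 [4y] bond c/1=1/50: DF=(483029/500000 − 1/50·(0.991100+0.945800+0.899500))/(1+1/50) = 1783/2000 ≈ 0.891500
step 5 [5y] zero: DF = P = 1713/2000 ≈ 0.856500

1 1 9911/10000
2 2 4729/5000
3 3 1799/2000
4 4 1783/2000
5 5 1713/2000
f(3y,4y) = ((1799/2000)/(1783/2000) − 1)/(1) = 16/1783 ≈ 0.8974%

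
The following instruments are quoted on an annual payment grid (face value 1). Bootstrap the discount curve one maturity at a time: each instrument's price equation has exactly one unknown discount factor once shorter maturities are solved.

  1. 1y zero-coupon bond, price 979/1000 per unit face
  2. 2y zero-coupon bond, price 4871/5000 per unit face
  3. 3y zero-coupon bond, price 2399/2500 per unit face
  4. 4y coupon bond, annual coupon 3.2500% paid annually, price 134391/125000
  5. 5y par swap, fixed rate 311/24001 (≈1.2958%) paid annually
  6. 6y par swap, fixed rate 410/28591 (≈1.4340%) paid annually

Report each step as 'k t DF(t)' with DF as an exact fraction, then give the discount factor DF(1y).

1 1 979/1000
2 2 4871/5000
3 3 2399/2500
4 4 1187/1250
5 5 4689/5000
6 6 459/500
DF(1y) = 979/1000 ≈ 0.979000

step 1 [1y] zero: DF = P = 979/1000 ≈ 0.979000
step 2 [2y] zero: DF = P = 4871/5000 ≈ 0.974200
step 3 [3y] zero: DF = P = 2399/2500 ≈ 0.959600
step 4 [4y] bond c/1=13/400: DF=(134391/125000 − 13/400·(0.979000+0.974200+0.959600))/(1+13/400) = 1187/1250 ≈ 0.949600
step 5 [5y] swap r/1=311/24001: DF=(1 − 311/24001·(0.979000+0.974200+0.959600+0.949600))/(1+311/24001) = 4689/5000 ≈ 0.937800
step 6 [6y] swap r/1=410/28591: DF=(1 − 410/28591·(0.979000+0.974200+0.959600+0.949600+0.937800))/(1+410/28591) = 459/500 ≈ 0.918000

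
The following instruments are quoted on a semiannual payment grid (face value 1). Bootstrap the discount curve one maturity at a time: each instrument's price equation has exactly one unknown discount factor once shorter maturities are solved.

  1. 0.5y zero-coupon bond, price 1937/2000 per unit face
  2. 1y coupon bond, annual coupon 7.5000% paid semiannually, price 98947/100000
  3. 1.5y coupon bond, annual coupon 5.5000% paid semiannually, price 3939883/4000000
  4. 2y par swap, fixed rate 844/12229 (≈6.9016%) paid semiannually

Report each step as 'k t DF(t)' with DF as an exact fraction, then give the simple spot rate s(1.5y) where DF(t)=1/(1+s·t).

1 1/2 1937/2000
2 1 9187/10000
3 3/2 9081/10000
4 2 4367/5000
s(1.5y) = (1/(9081/10000) − 1)/(3/2) = 1838/27243 ≈ 6.7467%

step 1 [0.5y] zero: DF = P = 1937/2000 ≈ 0.968500
step 2 [1y] bond c/2=3/80: DF=(98947/100000 − 3/80·(0.968500))/(1+3/80) = 9187/10000 ≈ 0.918700
step 3 [1.5y] bond c/2=11/400: DF=(3939883/4000000 − 11/400·(0.968500+0.918700))/(1+11/400) = 9081/10000 ≈ 0.908100
step 4 [2y] swap r/2=422/12229: DF=(1 − 422/12229·(0.968500+0.918700+0.908100))/(1+422/12229) = 4367/5000 ≈ 0.873400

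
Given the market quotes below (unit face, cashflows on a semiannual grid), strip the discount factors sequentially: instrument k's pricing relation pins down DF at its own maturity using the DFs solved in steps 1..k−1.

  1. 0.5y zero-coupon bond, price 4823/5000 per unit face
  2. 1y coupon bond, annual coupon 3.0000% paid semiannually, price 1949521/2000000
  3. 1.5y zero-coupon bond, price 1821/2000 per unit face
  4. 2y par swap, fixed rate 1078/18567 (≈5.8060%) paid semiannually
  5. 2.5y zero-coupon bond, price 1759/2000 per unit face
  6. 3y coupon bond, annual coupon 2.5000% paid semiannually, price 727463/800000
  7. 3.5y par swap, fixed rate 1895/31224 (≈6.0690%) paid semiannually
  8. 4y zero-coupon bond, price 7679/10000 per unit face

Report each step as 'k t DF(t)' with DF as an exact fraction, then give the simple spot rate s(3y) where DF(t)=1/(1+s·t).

1 1/2 4823/5000
2 1 9461/10000
3 3/2 1821/2000
4 2 4461/5000
5 5/2 1759/2000
6 3 4207/5000
7 7/2 1621/2000
8 4 7679/10000
s(3y) = (1/(4207/5000) − 1)/(3) = 793/12621 ≈ 6.2832%

step 1 [0.5y] zero: DF = P = 4823/5000 ≈ 0.964600
step 2 [1y] bond c/2=3/200: DF=(1949521/2000000 − 3/200·(0.964600))/(1+3/200) = 9461/10000 ≈ 0.946100
step 3 [1.5y] zero: DF = P = 1821/2000 ≈ 0.910500
step 4 [2y] swap r/2=539/18567: DF=(1 − 539/18567·(0.964600+0.946100+0.910500))/(1+539/18567) = 4461/5000 ≈ 0.892200
step 5 [2.5y] zero: DF = P = 1759/2000 ≈ 0.879500
step 6 [3y] bond c/2=1/80: DF=(727463/800000 − 1/80·(0.964600+0.946100+0.910500+0.892200+0.879500))/(1+1/80) = 4207/5000 ≈ 0.841400
step 7 [3.5y] swap r/2=1895/62448: DF=(1 − 1895/62448·(0.964600+0.946100+0.910500+0.892200+0.879500+0.841400))/(1+1895/62448) = 1621/2000 ≈ 0.810500
step 8 [4y] zero: DF = P = 7679/10000 ≈ 0.767900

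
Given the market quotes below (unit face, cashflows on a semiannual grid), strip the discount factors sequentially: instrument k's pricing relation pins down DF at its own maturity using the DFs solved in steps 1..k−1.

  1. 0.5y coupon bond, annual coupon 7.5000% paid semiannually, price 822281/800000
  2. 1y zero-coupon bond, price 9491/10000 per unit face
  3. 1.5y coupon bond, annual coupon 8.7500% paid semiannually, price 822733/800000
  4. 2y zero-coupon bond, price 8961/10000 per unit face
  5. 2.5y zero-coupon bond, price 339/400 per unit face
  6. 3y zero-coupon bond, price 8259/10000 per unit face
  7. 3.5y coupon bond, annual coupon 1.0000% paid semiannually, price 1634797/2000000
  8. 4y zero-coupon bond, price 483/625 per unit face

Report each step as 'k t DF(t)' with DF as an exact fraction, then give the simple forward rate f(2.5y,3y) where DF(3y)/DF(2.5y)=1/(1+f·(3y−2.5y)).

1 1/2 9907/10000
2 1 9491/10000
3 3/2 113/125
4 2 8961/10000
5 5/2 339/400
6 3 8259/10000
7 7/2 983/1250
8 4 483/625
f(2.5y,3y) = ((339/400)/(8259/10000) − 1)/(1/2) = 144/2753 ≈ 5.2307%

step 1 [0.5y] bond c/2=3/80: DF=(822281/800000 − 3/80·(0))/(1+3/80) = 9907/10000 ≈ 0.990700
step 2 [1y] zero: DF = P = 9491/10000 ≈ 0.949100
step 3 [1.5y] bond c/2=7/160: DF=(822733/800000 − 7/160·(0.990700+0.949100))/(1+7/160) = 113/125 ≈ 0.904000
step 4 [2y] zero: DF = P = 8961/10000 ≈ 0.896100
step 5 [2.5y] zero: DF = P = 339/400 ≈ 0.847500
step 6 [3y] zero: DF = P = 8259/10000 ≈ 0.825900
step 7 [3.5y] bond c/2=1/200: DF=(1634797/2000000 − 1/200·(0.990700+0.949100+0.904000+0.896100+0.847500+0.825900))/(1+1/200) = 983/1250 ≈ 0.786400
step 8 [4y] zero: DF = P = 483/625 ≈ 0.772800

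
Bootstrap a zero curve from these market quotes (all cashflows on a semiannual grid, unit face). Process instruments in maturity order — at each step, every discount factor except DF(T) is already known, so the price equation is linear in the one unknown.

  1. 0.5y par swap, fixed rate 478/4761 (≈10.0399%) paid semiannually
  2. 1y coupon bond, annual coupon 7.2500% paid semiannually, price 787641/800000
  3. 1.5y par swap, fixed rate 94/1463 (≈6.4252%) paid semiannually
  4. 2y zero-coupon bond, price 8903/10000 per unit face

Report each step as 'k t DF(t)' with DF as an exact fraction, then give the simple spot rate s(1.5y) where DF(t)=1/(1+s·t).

1 1/2 4761/5000
2 1 573/625
3 3/2 9107/10000
4 2 8903/10000
s(1.5y) = (1/(9107/10000) − 1)/(3/2) = 1786/27321 ≈ 6.5371%

step 1 [0.5y] swap r/2=239/4761: DF=(1 − 239/4761·(0))/(1+239/4761) = 4761/5000 ≈ 0.952200
step 2 [1y] bond c/2=29/800: DF=(787641/800000 − 29/800·(0.952200))/(1+29/800) = 573/625 ≈ 0.916800
step 3 [1.5y] swap r/2=47/1463: DF=(1 − 47/1463·(0.952200+0.916800))/(1+47/1463) = 9107/10000 ≈ 0.910700
step 4 [2y] zero: DF = P = 8903/10000 ≈ 0.890300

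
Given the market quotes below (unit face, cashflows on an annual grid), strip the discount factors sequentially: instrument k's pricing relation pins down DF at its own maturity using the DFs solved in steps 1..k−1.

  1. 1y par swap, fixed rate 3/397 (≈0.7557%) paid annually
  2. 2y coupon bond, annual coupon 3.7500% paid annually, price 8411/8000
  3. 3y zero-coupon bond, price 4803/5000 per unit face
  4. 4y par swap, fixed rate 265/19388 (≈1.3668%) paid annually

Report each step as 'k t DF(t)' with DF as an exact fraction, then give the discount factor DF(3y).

1 1 397/400
2 2 391/400
3 3 4803/5000
4 4 947/1000
DF(3y) = 4803/5000 ≈ 0.960600

step 1 [1y] swap r/1=3/397: DF=(1 − 3/397·(0))/(1+3/397) = 397/400 ≈ 0.992500
step 2 [2y] bond c/1=3/80: DF=(8411/8000 − 3/80·(0.992500))/(1+3/80) = 391/400 ≈ 0.977500
step 3 [3y] zero: DF = P = 4803/5000 ≈ 0.960600
step 4 [4y] swap r/1=265/19388: DF=(1 − 265/19388·(0.992500+0.977500+0.960600))/(1+265/19388) = 947/1000 ≈ 0.947000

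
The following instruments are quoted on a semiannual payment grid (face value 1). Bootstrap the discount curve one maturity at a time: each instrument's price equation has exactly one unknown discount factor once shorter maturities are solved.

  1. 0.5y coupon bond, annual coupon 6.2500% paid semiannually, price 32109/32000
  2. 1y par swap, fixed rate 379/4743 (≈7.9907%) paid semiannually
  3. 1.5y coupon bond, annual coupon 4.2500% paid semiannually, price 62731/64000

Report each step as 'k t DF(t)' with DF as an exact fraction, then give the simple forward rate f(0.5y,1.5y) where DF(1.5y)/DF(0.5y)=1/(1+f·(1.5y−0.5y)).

step 1 [0.5y] bond c/2=1/32: DF=(32109/32000 − 1/32·(0))/(1+1/32) = 973/1000 ≈ 0.973000
step 2 [1y] swap r/2=379/9486: DF=(1 − 379/9486·(0.973000))/(1+379/9486) = 4621/5000 ≈ 0.924200
step 3 [1.5y] bond c/2=17/800: DF=(62731/64000 − 17/800·(0.973000+0.924200))/(1+17/800) = 9203/10000 ≈ 0.920300

1 1/2 973/1000
2 1 4621/5000
3 3/2 9203/10000
f(0.5y,1.5y) = ((973/1000)/(9203/10000) − 1)/(1) = 527/9203 ≈ 5.7264%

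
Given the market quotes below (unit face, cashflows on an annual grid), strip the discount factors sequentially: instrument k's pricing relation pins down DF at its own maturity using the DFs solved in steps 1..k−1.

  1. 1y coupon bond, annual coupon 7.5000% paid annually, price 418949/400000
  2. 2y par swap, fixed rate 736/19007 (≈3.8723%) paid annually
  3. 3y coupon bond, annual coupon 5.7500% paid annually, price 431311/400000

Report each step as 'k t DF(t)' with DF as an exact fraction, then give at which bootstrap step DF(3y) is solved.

1 1 9743/10000
2 2 579/625
3 3 9163/10000
DF(3y) is solved at step 3

step 1 [1y] bond c/1=3/40: DF=(418949/400000 − 3/40·(0))/(1+3/40) = 9743/10000 ≈ 0.974300
step 2 [2y] swap r/1=736/19007: DF=(1 − 736/19007·(0.974300))/(1+736/19007) = 579/625 ≈ 0.926400
step 3 [3y] bond c/1=23/400: DF=(431311/400000 − 23/400·(0.974300+0.926400))/(1+23/400) = 9163/10000 ≈ 0.916300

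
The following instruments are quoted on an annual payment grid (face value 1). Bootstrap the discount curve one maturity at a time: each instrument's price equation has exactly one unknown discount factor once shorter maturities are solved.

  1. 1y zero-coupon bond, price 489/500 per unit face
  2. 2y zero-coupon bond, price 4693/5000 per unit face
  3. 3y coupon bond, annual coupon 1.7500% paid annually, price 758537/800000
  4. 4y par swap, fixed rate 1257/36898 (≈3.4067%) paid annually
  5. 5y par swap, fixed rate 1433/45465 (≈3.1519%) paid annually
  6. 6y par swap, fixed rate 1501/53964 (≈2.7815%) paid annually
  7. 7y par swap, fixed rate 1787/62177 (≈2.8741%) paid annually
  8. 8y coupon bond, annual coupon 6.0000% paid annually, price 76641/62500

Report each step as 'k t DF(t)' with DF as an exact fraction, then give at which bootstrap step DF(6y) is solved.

1 1 489/500
2 2 4693/5000
3 3 8989/10000
4 4 8743/10000
5 5 8567/10000
6 6 8499/10000
7 7 8213/10000
8 8 8049/10000
DF(6y) is solved at step 6

step 1 [1y] zero: DF = P = 489/500 ≈ 0.978000
step 2 [2y] zero: DF = P = 4693/5000 ≈ 0.938600
step 3 [3y] bond c/1=7/400: DF=(758537/800000 − 7/400·(0.978000+0.938600))/(1+7/400) = 8989/10000 ≈ 0.898900
step 4 [4y] swap r/1=1257/36898: DF=(1 − 1257/36898·(0.978000+0.938600+0.898900))/(1+1257/36898) = 8743/10000 ≈ 0.874300
step 5 [5y] swap r/1=1433/45465: DF=(1 − 1433/45465·(0.978000+0.938600+0.898900+0.874300))/(1+1433/45465) = 8567/10000 ≈ 0.856700
step 6 [6y] swap r/1=1501/53964: DF=(1 − 1501/53964·(0.978000+0.938600+0.898900+0.874300+0.856700))/(1+1501/53964) = 8499/10000 ≈ 0.849900
step 7 [7y] swap r/1=1787/62177: DF=(1 − 1787/62177·(0.978000+0.938600+0.898900+0.874300+0.856700+0.849900))/(1+1787/62177) = 8213/10000 ≈ 0.821300
step 8 [8y] bond c/1=3/50: DF=(76641/62500 − 3/50·(0.978000+0.938600+0.898900+0.874300+0.856700+0.849900+0.821300))/(1+3/50) = 8049/10000 ≈ 0.804900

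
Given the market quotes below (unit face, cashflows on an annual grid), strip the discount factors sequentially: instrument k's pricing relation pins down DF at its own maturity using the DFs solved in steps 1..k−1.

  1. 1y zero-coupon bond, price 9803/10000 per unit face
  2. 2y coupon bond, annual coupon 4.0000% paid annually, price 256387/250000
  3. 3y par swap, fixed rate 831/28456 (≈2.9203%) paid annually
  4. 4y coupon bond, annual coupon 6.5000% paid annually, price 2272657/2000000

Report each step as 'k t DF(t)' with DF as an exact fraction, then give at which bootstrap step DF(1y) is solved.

1 1 9803/10000
2 2 2371/2500
3 3 9169/10000
4 4 8933/10000
DF(1y) is solved at step 1

step 1 [1y] zero: DF = P = 9803/10000 ≈ 0.980300
step 2 [2y] bond c/1=1/25: DF=(256387/250000 − 1/25·(0.980300))/(1+1/25) = 2371/2500 ≈ 0.948400
step 3 [3y] swap r/1=831/28456: DF=(1 − 831/28456·(0.980300+0.948400))/(1+831/28456) = 9169/10000 ≈ 0.916900
step 4 [4y] bond c/1=13/200: DF=(2272657/2000000 − 13/200·(0.980300+0.948400+0.916900))/(1+13/200) = 8933/10000 ≈ 0.893300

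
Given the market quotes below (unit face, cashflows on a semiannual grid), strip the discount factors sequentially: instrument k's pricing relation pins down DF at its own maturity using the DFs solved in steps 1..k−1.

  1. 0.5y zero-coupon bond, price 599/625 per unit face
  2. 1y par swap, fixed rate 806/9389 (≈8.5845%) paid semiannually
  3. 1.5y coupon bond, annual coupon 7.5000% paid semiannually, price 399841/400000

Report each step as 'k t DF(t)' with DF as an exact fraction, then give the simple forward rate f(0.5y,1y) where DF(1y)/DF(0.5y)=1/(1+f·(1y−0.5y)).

1 1/2 599/625
2 1 4597/5000
3 3/2 2239/2500
f(0.5y,1y) = ((599/625)/(4597/5000) − 1)/(1/2) = 390/4597 ≈ 8.4838%

step 1 [0.5y] zero: DF = P = 599/625 ≈ 0.958400
step 2 [1y] swap r/2=403/9389: DF=(1 − 403/9389·(0.958400))/(1+403/9389) = 4597/5000 ≈ 0.919400
step 3 [1.5y] bond c/2=3/80: DF=(399841/400000 − 3/80·(0.958400+0.919400))/(1+3/80) = 2239/2500 ≈ 0.895600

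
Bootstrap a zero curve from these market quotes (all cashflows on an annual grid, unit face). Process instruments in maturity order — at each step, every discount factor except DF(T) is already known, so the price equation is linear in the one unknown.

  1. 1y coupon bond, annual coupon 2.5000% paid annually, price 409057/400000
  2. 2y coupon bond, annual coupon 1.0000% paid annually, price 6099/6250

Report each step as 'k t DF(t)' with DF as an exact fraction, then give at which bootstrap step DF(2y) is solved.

1 1 9977/10000
2 2 9563/10000
DF(2y) is solved at step 2

step 1 [1y] bond c/1=1/40: DF=(409057/400000 − 1/40·(0))/(1+1/40) = 9977/10000 ≈ 0.997700
step 2 [2y] bond c/1=1/100: DF=(6099/6250 − 1/100·(0.997700))/(1+1/100) = 9563/10000 ≈ 0.956300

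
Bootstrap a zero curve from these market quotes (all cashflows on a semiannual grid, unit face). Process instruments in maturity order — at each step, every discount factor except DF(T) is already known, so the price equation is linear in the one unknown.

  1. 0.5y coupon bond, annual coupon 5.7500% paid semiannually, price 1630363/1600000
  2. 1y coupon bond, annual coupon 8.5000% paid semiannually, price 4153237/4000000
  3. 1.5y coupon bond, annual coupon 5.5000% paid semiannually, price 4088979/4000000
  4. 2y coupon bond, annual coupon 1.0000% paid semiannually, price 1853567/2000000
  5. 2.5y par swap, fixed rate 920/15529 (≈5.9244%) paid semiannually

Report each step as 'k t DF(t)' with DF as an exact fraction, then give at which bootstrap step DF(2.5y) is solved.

step 1 [0.5y] bond c/2=23/800: DF=(1630363/1600000 − 23/800·(0))/(1+23/800) = 1981/2000 ≈ 0.990500
step 2 [1y] bond c/2=17/400: DF=(4153237/4000000 − 17/400·(0.990500))/(1+17/400) = 2389/2500 ≈ 0.955600
step 3 [1.5y] bond c/2=11/400: DF=(4088979/4000000 − 11/400·(0.990500+0.955600))/(1+11/400) = 2357/2500 ≈ 0.942800
step 4 [2y] bond c/2=1/200: DF=(1853567/2000000 − 1/200·(0.990500+0.955600+0.942800))/(1+1/200) = 4539/5000 ≈ 0.907800
step 5 [2.5y] swap r/2=460/15529: DF=(1 − 460/15529·(0.990500+0.955600+0.942800+0.907800))/(1+460/15529) = 431/500 ≈ 0.862000

1 1/2 1981/2000
2 1 2389/2500
3 3/2 2357/2500
4 2 4539/5000
5 5/2 431/500
DF(2.5y) is solved at step 5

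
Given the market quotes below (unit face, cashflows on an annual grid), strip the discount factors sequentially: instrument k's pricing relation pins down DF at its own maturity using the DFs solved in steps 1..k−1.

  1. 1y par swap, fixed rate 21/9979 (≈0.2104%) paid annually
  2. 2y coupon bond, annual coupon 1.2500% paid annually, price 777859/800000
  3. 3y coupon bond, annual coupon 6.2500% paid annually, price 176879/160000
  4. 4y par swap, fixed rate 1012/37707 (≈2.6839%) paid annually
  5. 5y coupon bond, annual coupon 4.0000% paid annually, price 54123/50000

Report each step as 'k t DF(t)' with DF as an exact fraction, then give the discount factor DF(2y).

1 1 9979/10000
2 2 237/250
3 3 463/500
4 4 2247/2500
5 5 4479/5000
DF(2y) = 237/250 ≈ 0.948000

step 1 [1y] swap r/1=21/9979: DF=(1 − 21/9979·(0))/(1+21/9979) = 9979/10000 ≈ 0.997900
step 2 [2y] bond c/1=1/80: DF=(777859/800000 − 1/80·(0.997900))/(1+1/80) = 237/250 ≈ 0.948000
step 3 [3y] bond c/1=1/16: DF=(176879/160000 − 1/16·(0.997900+0.948000))/(1+1/16) = 463/500 ≈ 0.926000
step 4 [4y] swap r/1=1012/37707: DF=(1 − 1012/37707·(0.997900+0.948000+0.926000))/(1+1012/37707) = 2247/2500 ≈ 0.898800
step 5 [5y] bond c/1=1/25: DF=(54123/50000 − 1/25·(0.997900+0.948000+0.926000+0.898800))/(1+1/25) = 4479/5000 ≈ 0.895800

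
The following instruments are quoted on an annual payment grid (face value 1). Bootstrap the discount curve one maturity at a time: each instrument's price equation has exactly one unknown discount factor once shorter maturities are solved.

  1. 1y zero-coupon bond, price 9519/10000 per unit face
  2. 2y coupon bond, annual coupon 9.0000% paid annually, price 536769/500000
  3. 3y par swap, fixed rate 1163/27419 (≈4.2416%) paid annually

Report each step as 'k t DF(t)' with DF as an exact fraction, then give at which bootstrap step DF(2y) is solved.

step 1 [1y] zero: DF = P = 9519/10000 ≈ 0.951900
step 2 [2y] bond c/1=9/100: DF=(536769/500000 − 9/100·(0.951900))/(1+9/100) = 9063/10000 ≈ 0.906300
step 3 [3y] swap r/1=1163/27419: DF=(1 − 1163/27419·(0.951900+0.906300))/(1+1163/27419) = 8837/10000 ≈ 0.883700

1 1 9519/10000
2 2 9063/10000
3 3 8837/10000
DF(2y) is solved at step 2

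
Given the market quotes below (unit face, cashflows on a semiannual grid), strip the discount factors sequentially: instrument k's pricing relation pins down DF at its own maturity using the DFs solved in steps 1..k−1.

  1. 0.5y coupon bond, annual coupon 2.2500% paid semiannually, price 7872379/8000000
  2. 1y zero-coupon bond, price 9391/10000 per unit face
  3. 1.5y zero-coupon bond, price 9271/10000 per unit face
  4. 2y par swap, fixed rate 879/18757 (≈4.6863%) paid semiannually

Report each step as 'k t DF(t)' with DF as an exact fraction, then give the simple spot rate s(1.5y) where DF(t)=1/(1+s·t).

1 1/2 9731/10000
2 1 9391/10000
3 3/2 9271/10000
4 2 9121/10000
s(1.5y) = (1/(9271/10000) − 1)/(3/2) = 486/9271 ≈ 5.2422%

step 1 [0.5y] bond c/2=9/800: DF=(7872379/8000000 − 9/800·(0))/(1+9/800) = 9731/10000 ≈ 0.973100
step 2 [1y] zero: DF = P = 9391/10000 ≈ 0.939100
step 3 [1.5y] zero: DF = P = 9271/10000 ≈ 0.927100
step 4 [2y] swap r/2=879/37514: DF=(1 − 879/37514·(0.973100+0.939100+0.927100))/(1+879/37514) = 9121/10000 ≈ 0.912100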